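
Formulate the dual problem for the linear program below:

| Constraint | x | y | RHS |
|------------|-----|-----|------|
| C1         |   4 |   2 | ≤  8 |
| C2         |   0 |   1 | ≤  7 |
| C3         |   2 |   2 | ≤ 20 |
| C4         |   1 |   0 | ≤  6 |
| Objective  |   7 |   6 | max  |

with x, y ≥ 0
Minimize: z = 8y1 + 7y2 + 20y3 + 6y4

Subject to:
  C1: -4y1 - 2y3 - y4 ≤ -7
  C2: -2y1 - y2 - 2y3 ≤ -6
  y1, y2, y3, y4 ≥ 0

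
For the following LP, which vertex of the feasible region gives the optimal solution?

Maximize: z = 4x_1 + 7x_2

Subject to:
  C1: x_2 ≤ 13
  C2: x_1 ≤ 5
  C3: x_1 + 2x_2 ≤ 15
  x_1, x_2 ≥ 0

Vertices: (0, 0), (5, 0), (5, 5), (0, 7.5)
Evaluating z = 4x_1 + 7x_2 at each vertex:
  (0, 0): z = 0
  (5, 0): z = 20
  (5, 5): z = 55
  (0, 7.5): z = 52.5

The largest value is z = 55, attained at (5, 5).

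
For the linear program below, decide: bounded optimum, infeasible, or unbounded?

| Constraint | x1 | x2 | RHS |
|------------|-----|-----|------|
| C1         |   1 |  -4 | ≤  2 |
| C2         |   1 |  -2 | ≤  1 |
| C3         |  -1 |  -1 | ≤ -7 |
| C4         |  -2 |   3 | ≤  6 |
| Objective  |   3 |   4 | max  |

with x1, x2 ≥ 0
Feasible point: (3, 4) satisfies every constraint, so the LP is feasible.
Direction d = (2, 1): for each constraint row a, a·d ≤ 0 —
  (1)(2) + (-4)(1) = -2 ≤ 0
  (1)(2) + (-2)(1) = 0 ≤ 0
  (-1)(2) + (-1)(1) = -3 ≤ 0
  (-2)(2) + (3)(1) = -1 ≤ 0
and d ≥ 0, so (3, 4) + t·d stays feasible for every t ≥ 0. Along this ray z = 3x1 + 4x2 changes by 10 per unit t, so z → +∞.

Unbounded: there is a feasible ray along which z → +∞.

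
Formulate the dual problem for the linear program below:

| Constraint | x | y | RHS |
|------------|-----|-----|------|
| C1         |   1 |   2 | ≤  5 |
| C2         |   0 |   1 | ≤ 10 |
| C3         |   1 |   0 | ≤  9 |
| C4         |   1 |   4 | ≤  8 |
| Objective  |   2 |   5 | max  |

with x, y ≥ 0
Minimize: z = 5y1 + 10y2 + 9y3 + 8y4

Subject to:
  C1: -y1 - y3 - y4 ≤ -2
  C2: -2y1 - y2 - 4y4 ≤ -5
  y1, y2, y3, y4 ≥ 0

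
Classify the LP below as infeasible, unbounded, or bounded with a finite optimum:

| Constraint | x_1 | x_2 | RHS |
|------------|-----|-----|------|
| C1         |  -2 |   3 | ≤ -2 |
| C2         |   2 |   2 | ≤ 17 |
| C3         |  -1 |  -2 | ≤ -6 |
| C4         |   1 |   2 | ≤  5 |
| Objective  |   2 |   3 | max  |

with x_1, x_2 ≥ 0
C4 requires x_1 + 2x_2 ≤ 5, while C3 (-x_1 - 2x_2 ≤ -6) is equivalent to x_1 + 2x_2 ≥ 6. Together they would need 6 ≤ x_1 + 2x_2 ≤ 5, which is impossible since 6 > 5. No point satisfies all constraints.

The feasible region is empty; the LP is infeasible.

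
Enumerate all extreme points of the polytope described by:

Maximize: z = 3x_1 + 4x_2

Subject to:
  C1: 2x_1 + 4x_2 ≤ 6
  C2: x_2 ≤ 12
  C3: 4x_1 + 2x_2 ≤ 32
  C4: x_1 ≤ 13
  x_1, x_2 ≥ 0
Each vertex is the intersection of two constraint boundaries that also satisfies all remaining constraints:
  x_1 = 0 and x_2 = 0 → (0, 0)
  2x_1 + 4x_2 = 6 and x_2 = 0 → (3, 0)
  2x_1 + 4x_2 = 6 and x_1 = 0 → (0, 1.5)

Vertices: (0, 0), (3, 0), (0, 1.5)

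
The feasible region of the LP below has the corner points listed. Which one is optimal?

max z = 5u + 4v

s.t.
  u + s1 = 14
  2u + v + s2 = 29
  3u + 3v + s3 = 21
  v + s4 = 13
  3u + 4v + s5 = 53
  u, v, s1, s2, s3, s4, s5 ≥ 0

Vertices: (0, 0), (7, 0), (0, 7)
Evaluating z = 5u + 4v at each vertex:
  (0, 0): z = 0
  (7, 0): z = 35
  (0, 7): z = 28

The largest value is z = 35, attained at (7, 0).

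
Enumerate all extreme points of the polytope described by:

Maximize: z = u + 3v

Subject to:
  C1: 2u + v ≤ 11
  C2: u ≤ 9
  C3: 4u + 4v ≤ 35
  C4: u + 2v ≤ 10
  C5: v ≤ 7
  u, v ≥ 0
Each vertex is the intersection of two constraint boundaries that also satisfies all remaining constraints:
  u = 0 and v = 0 → (0, 0)
  2u + v = 11 and v = 0 → (5.5, 0)
  2u + v = 11 and u + 2v = 10 → (4, 3)
  u + 2v = 10 and u = 0 → (0, 5)

Vertices: (0, 0), (5.5, 0), (4, 3), (0, 5)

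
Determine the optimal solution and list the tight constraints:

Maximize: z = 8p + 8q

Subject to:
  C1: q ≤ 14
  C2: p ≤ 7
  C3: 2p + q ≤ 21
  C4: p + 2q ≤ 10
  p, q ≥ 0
Optimal: p = 7, q = 1.5
Slack at optimum:
  C1: slack = 12.5
  C2: slack = 0 (binding)
  C3: slack = 5.5
  C4: slack = 0 (binding)
  p ≥ 0: p = 7
  q ≥ 0: q = 1.5
Binding constraints: C2, C4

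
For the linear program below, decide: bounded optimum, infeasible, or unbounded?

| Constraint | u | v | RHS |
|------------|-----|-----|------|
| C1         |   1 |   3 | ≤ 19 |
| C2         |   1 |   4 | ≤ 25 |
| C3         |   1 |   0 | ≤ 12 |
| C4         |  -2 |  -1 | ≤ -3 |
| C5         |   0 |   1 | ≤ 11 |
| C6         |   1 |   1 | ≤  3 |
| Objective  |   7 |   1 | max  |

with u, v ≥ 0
The point (3, 0) satisfies every constraint, so the LP is feasible; the constraints give u ≤ 12 and v ≤ 11, which with u, v ≥ 0 keep the feasible region inside a bounded box. A feasible, bounded LP attains a finite optimum at a vertex.

Bounded optimum: z* = 21 at (3, 0).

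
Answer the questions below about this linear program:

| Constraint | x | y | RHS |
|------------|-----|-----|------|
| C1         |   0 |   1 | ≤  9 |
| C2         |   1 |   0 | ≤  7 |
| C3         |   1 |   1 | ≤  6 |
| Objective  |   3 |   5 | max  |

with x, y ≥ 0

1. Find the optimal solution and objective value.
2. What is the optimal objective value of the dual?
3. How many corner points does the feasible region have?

1. x = 0, y = 6, z = 30
2. 30 (by strong duality, equal to the primal optimum)
3. 3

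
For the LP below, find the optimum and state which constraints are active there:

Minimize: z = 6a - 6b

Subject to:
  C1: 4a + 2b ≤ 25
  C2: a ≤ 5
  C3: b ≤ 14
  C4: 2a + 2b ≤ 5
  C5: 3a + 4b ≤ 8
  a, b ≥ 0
Optimal: a = 0, b = 2
Slack at optimum:
  C1: slack = 21
  C2: slack = 5
  C3: slack = 12
  C4: slack = 1
  C5: slack = 0 (binding)
  a ≥ 0: a = 0 (binding)
  b ≥ 0: b = 2
Binding constraints: C5, a ≥ 0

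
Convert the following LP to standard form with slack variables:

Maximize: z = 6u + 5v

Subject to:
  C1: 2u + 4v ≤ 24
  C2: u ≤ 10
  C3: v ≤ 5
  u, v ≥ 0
max z = 6u + 5v

s.t.
  2u + 4v + s1 = 24
  u + s2 = 10
  v + s3 = 5
  u, v, s1, s2, s3 ≥ 0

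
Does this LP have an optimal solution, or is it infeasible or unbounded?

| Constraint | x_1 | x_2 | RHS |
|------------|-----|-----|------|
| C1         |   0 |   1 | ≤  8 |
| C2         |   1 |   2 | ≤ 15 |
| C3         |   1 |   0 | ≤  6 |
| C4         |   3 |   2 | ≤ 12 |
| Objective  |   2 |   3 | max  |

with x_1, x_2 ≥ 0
The point (0, 6) satisfies every constraint, so the LP is feasible; the constraints give x_1 ≤ 6 and x_2 ≤ 8, which with x_1, x_2 ≥ 0 keep the feasible region inside a bounded box. A feasible, bounded LP attains a finite optimum at a vertex.

Evaluating z = 2x_1 + 3x_2 at each vertex:
  (0, 0): z = 0
  (4, 0): z = 8
  (0, 6): z = 18

The LP has an optimal solution: (0, 6) with z = 18.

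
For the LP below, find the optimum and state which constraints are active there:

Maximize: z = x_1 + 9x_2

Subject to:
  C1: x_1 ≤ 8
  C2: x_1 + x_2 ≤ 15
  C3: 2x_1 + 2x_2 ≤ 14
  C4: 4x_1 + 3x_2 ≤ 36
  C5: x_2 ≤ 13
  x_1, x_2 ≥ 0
Optimal: x_1 = 0, x_2 = 7
Slack at optimum:
  C1: slack = 8
  C2: slack = 8
  C3: slack = 0 (binding)
  C4: slack = 15
  C5: slack = 6
  x_1 ≥ 0: x_1 = 0 (binding)
  x_2 ≥ 0: x_2 = 7
Binding constraints: C3, x_1 ≥ 0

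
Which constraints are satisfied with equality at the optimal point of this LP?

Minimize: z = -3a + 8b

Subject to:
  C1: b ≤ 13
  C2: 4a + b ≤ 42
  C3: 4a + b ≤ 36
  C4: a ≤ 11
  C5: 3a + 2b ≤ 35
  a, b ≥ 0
Optimal: a = 9, b = 0
Slack at optimum:
  C1: slack = 13
  C2: slack = 6
  C3: slack = 0 (binding)
  C4: slack = 2
  C5: slack = 8
  a ≥ 0: a = 9
  b ≥ 0: b = 0 (binding)
Binding constraints: C3, b ≥ 0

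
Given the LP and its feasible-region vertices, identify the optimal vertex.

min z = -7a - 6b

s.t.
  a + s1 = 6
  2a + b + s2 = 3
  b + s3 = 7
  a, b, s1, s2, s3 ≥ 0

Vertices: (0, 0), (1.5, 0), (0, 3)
Evaluating z = -7a - 6b at each vertex:
  (0, 0): z = 0
  (1.5, 0): z = -10.5
  (0, 3): z = -18

The smallest value is z = -18, attained at (0, 3).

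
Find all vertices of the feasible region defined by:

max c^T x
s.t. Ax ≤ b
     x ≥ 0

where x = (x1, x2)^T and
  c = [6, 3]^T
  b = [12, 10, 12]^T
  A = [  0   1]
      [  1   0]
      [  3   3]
Each vertex is the intersection of two constraint boundaries that also satisfies all remaining constraints:
  x1 = 0 and x2 = 0 → (0, 0)
  3x1 + 3x2 = 12 and x2 = 0 → (4, 0)
  3x1 + 3x2 = 12 and x1 = 0 → (0, 4)

Vertices: (0, 0), (4, 0), (0, 4)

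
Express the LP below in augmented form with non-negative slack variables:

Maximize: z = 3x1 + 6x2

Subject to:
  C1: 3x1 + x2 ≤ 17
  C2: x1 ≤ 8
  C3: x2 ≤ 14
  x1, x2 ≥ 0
max z = 3x1 + 6x2

s.t.
  3x1 + x2 + s1 = 17
  x1 + s2 = 8
  x2 + s3 = 14
  x1, x2, s1, s2, s3 ≥ 0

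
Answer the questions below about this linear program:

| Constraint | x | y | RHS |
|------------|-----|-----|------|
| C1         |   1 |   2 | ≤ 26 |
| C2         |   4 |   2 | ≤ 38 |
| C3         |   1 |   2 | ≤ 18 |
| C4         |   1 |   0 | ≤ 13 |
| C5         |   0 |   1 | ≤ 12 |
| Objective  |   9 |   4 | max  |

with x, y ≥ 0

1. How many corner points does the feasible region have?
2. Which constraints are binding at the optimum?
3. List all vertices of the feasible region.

1. 4
2. C2, y ≥ 0
3. (0, 0), (9.5, 0), (6.667, 5.667), (0, 9)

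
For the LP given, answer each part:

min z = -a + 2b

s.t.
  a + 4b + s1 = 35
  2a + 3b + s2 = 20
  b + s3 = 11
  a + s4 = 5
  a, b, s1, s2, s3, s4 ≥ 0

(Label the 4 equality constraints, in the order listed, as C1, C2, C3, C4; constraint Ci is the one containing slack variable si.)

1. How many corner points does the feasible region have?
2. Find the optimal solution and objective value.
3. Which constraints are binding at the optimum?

1. 4
2. a = 5, b = 0, z = -5
3. C4, b ≥ 0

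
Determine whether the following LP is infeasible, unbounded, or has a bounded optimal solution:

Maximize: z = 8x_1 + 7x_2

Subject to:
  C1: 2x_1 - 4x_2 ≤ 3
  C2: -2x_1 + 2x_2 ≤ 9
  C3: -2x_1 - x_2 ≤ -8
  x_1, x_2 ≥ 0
Feasible point: (3, 2) satisfies every constraint, so the LP is feasible.
Direction d = (1, 1): for each constraint row a, a·d ≤ 0 —
  (2)(1) + (-4)(1) = -2 ≤ 0
  (-2)(1) + (2)(1) = 0 ≤ 0
  (-2)(1) + (-1)(1) = -3 ≤ 0
and d ≥ 0, so (3, 2) + t·d stays feasible for every t ≥ 0. Along this ray z = 8x_1 + 7x_2 changes by 15 per unit t, so z → +∞.

The LP is unbounded; z can be made arbitrarily large.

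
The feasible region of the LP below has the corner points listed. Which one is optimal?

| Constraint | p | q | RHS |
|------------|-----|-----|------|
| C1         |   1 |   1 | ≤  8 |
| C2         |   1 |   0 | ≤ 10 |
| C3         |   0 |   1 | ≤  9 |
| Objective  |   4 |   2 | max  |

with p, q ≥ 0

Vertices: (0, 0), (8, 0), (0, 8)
Evaluating z = 4p + 2q at each vertex:
  (0, 0): z = 0
  (8, 0): z = 32
  (0, 8): z = 16

The largest value is z = 32, attained at (8, 0).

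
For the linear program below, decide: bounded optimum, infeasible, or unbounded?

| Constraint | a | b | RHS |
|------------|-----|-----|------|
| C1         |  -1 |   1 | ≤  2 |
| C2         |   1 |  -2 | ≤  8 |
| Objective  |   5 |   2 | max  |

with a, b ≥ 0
Feasible point: (0, 0) satisfies every constraint, so the LP is feasible.
Direction d = (1, 1): for each constraint row a, a·d ≤ 0 —
  (-1)(1) + (1)(1) = 0 ≤ 0
  (1)(1) + (-2)(1) = -1 ≤ 0
and d ≥ 0, so (0, 0) + t·d stays feasible for every t ≥ 0. Along this ray z = 5a + 2b changes by 7 per unit t, so z → +∞.

Unbounded — the objective can increase without bound over the feasible region.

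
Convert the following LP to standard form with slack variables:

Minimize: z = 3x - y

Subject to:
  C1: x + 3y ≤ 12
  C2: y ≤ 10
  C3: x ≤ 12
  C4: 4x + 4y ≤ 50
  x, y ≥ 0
min z = 3x - y

s.t.
  x + 3y + s1 = 12
  y + s2 = 10
  x + s3 = 12
  4x + 4y + s4 = 50
  x, y, s1, s2, s3, s4 ≥ 0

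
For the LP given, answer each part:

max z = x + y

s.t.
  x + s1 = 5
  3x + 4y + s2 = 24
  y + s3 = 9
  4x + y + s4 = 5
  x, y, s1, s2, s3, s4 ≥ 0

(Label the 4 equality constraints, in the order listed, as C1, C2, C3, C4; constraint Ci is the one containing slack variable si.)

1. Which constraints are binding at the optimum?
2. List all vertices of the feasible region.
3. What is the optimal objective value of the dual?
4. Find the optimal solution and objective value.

1. C4, x ≥ 0
2. (0, 0), (1.25, 0), (0, 5)
3. 5 (by strong duality, equal to the primal optimum)
4. x = 0, y = 5, z = 5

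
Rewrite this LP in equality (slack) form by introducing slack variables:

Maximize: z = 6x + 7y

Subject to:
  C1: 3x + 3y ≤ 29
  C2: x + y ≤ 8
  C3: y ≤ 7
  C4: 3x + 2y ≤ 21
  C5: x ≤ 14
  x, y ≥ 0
max z = 6x + 7y

s.t.
  3x + 3y + s1 = 29
  x + y + s2 = 8
  y + s3 = 7
  3x + 2y + s4 = 21
  x + s5 = 14
  x, y, s1, s2, s3, s4, s5 ≥ 0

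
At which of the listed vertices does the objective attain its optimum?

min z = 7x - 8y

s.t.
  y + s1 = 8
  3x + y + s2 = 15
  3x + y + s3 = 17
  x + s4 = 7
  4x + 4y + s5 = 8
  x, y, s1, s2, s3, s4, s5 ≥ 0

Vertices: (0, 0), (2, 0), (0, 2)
(0, 2) with z = -16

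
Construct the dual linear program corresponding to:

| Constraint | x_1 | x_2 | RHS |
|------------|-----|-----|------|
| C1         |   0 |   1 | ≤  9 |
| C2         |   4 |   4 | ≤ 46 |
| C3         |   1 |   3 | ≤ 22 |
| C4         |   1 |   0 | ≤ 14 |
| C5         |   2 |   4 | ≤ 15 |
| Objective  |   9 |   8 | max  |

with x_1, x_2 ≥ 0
Minimize: z = 9y1 + 46y2 + 22y3 + 14y4 + 15y5

Subject to:
  C1: -4y2 - y3 - y4 - 2y5 ≤ -9
  C2: -y1 - 4y2 - 3y3 - 4y5 ≤ -8
  y1, y2, y3, y4, y5 ≥ 0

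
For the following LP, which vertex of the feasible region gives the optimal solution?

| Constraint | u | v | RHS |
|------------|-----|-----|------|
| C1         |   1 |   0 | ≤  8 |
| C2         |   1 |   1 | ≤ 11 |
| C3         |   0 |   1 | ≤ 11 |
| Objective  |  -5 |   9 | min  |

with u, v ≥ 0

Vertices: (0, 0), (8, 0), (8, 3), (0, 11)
(8, 0) with z = -40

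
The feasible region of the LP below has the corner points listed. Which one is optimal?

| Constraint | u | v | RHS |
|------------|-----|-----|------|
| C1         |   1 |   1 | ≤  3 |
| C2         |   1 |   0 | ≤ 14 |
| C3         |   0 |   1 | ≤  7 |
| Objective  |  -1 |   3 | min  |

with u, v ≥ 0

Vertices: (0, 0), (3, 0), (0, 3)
(3, 0) with z = -3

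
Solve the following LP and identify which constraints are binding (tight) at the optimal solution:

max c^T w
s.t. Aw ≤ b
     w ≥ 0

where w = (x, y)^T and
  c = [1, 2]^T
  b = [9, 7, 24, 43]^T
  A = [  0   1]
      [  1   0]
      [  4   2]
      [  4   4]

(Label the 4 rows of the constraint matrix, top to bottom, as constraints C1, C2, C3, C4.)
Optimal: x = 1.5, y = 9
Binding: C1, C3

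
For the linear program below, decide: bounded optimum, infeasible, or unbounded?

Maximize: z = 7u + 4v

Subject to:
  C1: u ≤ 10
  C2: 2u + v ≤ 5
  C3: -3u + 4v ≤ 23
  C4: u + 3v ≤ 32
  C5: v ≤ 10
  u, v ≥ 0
The point (0, 5) satisfies every constraint, so the LP is feasible; the constraints give u ≤ 10 and v ≤ 10, which with u, v ≥ 0 keep the feasible region inside a bounded box. A feasible, bounded LP attains a finite optimum at a vertex.

Evaluating z = 7u + 4v at each vertex:
  (0, 0): z = 0
  (2.5, 0): z = 17.5
  (0, 5): z = 20

Feasible with finite optimum z* = 20 at (0, 5).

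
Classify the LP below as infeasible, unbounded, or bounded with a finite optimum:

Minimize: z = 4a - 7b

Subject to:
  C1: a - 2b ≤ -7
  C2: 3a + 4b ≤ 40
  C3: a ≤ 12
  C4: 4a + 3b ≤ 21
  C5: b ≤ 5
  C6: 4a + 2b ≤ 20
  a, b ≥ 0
The point (0, 5) satisfies every constraint, so the LP is feasible; the constraints give a ≤ 12 and b ≤ 5, which with a, b ≥ 0 keep the feasible region inside a bounded box. A feasible, bounded LP attains a finite optimum at a vertex.

Evaluating z = 4a - 7b at each vertex:
  (0, 3.5): z = -24.5
  (1.909, 4.455): z = -23.55
  (1.5, 5): z = -29
  (0, 5): z = -35

The LP has an optimal solution: (0, 5) with z = -35.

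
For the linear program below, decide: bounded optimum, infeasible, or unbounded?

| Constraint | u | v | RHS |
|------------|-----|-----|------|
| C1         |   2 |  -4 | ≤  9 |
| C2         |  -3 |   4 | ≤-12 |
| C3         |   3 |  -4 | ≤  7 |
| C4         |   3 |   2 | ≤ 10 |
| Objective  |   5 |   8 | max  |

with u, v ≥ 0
C3 requires 3u - 4v ≤ 7, while C2 (-3u + 4v ≤ -12) is equivalent to 3u - 4v ≥ 12. Together they would need 12 ≤ 3u - 4v ≤ 7, which is impossible since 12 > 7. No point satisfies all constraints.

Infeasible: no point satisfies all constraints simultaneously.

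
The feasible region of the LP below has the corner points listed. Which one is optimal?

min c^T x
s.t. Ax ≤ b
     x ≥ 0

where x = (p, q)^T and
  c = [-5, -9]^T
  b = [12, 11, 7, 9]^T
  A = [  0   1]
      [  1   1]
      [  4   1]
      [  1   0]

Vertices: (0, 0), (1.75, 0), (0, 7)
Evaluating z = -5p - 9q at each vertex:
  (0, 0): z = 0
  (1.75, 0): z = -8.75
  (0, 7): z = -63

The smallest value is z = -63, attained at (0, 7).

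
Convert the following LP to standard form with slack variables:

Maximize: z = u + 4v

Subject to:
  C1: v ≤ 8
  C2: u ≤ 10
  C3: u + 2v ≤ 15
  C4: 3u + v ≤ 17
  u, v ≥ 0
max z = u + 4v

s.t.
  v + s1 = 8
  u + s2 = 10
  u + 2v + s3 = 15
  3u + v + s4 = 17
  u, v, s1, s2, s3, s4 ≥ 0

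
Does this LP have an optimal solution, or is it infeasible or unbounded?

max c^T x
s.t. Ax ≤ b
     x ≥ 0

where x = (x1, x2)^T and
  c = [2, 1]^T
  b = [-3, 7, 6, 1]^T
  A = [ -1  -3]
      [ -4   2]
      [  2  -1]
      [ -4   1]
Feasible point: (0, 1) satisfies every constraint, so the LP is feasible.
Direction d = (1, 2): for each constraint row a, a·d ≤ 0 —
  (-1)(1) + (-3)(2) = -7 ≤ 0
  (-4)(1) + (2)(2) = 0 ≤ 0
  (2)(1) + (-1)(2) = 0 ≤ 0
  (-4)(1) + (1)(2) = -2 ≤ 0
and d ≥ 0, so (0, 1) + t·d stays feasible for every t ≥ 0. Along this ray z = 2x1 + x2 changes by 4 per unit t, so z → +∞.

Unbounded: there is a feasible ray along which z → +∞.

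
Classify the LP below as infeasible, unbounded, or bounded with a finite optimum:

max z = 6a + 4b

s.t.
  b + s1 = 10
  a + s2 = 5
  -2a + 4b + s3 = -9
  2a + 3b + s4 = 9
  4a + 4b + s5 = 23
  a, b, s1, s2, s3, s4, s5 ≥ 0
The point (4.5, 0) satisfies every constraint, so the LP is feasible; the constraints give a ≤ 5 and b ≤ 10, which with a, b ≥ 0 keep the feasible region inside a bounded box. A feasible, bounded LP attains a finite optimum at a vertex.

Evaluating z = 6a + 4b at each vertex:
  (4.5, 0): z = 27

Feasible with finite optimum z* = 27 at (4.5, 0).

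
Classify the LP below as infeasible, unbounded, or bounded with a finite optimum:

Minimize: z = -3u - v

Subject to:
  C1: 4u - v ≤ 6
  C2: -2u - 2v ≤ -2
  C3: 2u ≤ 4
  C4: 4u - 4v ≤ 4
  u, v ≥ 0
Feasible point: (0, 1) satisfies every constraint, so the LP is feasible.
Direction d = (0, 1): for each constraint row a, a·d ≤ 0 —
  (4)(0) + (-1)(1) = -1 ≤ 0
  (-2)(0) + (-2)(1) = -2 ≤ 0
  (2)(0) + (0)(1) = 0 ≤ 0
  (4)(0) + (-4)(1) = -4 ≤ 0
and d ≥ 0, so (0, 1) + t·d stays feasible for every t ≥ 0. Along this ray z = -3u - v changes by -1 per unit t, so z → −∞.

Unbounded: there is a feasible ray along which z → −∞.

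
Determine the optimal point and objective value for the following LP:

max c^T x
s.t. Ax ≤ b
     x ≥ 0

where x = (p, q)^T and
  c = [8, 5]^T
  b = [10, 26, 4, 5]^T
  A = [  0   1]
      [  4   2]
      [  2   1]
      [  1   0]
p = 0, q = 4, z = 20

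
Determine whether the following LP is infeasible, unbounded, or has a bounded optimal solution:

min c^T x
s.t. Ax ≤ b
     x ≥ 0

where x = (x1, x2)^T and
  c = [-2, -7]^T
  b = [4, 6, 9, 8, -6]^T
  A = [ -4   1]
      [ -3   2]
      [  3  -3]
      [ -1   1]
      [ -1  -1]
Feasible point: (2, 4) satisfies every constraint, so the LP is feasible.
Direction d = (1, 1): for each constraint row a, a·d ≤ 0 —
  (-4)(1) + (1)(1) = -3 ≤ 0
  (-3)(1) + (2)(1) = -1 ≤ 0
  (3)(1) + (-3)(1) = 0 ≤ 0
  (-1)(1) + (1)(1) = 0 ≤ 0
  (-1)(1) + (-1)(1) = -2 ≤ 0
and d ≥ 0, so (2, 4) + t·d stays feasible for every t ≥ 0. Along this ray z = -2x1 - 7x2 changes by -9 per unit t, so z → −∞.

Unbounded: there is a feasible ray along which z → −∞.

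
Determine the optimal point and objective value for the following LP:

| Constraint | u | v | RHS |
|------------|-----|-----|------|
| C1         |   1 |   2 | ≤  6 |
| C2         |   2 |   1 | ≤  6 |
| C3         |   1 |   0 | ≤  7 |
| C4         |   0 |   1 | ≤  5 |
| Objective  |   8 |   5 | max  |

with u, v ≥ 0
u = 2, v = 2, z = 26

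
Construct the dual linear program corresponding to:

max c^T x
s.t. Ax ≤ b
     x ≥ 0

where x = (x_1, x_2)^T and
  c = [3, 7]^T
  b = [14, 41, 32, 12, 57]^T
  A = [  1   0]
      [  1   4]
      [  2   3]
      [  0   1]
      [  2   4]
Minimize: z = 14y1 + 41y2 + 32y3 + 12y4 + 57y5

Subject to:
  C1: -y1 - y2 - 2y3 - 2y5 ≤ -3
  C2: -4y2 - 3y3 - y4 - 4y5 ≤ -7
  y1, y2, y3, y4, y5 ≥ 0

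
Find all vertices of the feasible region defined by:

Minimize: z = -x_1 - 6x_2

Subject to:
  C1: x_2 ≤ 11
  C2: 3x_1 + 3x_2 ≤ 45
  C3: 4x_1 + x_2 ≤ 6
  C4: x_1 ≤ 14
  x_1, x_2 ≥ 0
Each vertex is the intersection of two constraint boundaries that also satisfies all remaining constraints:
  x_1 = 0 and x_2 = 0 → (0, 0)
  4x_1 + x_2 = 6 and x_2 = 0 → (1.5, 0)
  4x_1 + x_2 = 6 and x_1 = 0 → (0, 6)

Vertices: (0, 0), (1.5, 0), (0, 6)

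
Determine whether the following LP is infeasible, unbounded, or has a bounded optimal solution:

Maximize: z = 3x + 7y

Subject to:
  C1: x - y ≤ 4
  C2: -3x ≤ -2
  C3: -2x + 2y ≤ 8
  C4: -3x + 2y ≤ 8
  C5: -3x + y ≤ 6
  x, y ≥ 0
Feasible point: (1, 0) satisfies every constraint, so the LP is feasible.
Direction d = (1, 1): for each constraint row a, a·d ≤ 0 —
  (1)(1) + (-1)(1) = 0 ≤ 0
  (-3)(1) + (0)(1) = -3 ≤ 0
  (-2)(1) + (2)(1) = 0 ≤ 0
  (-3)(1) + (2)(1) = -1 ≤ 0
  (-3)(1) + (1)(1) = -2 ≤ 0
and d ≥ 0, so (1, 0) + t·d stays feasible for every t ≥ 0. Along this ray z = 3x + 7y changes by 10 per unit t, so z → +∞.

Unbounded: there is a feasible ray along which z → +∞.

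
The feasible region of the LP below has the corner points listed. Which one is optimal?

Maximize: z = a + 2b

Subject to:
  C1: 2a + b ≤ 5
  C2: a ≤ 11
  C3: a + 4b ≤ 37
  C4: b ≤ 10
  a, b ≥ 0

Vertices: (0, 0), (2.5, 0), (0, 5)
(0, 5) with z = 10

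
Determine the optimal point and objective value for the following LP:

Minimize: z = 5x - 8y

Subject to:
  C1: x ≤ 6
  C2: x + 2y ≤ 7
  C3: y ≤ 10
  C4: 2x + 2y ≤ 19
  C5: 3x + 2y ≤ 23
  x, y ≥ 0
x = 0, y = 3.5, z = -28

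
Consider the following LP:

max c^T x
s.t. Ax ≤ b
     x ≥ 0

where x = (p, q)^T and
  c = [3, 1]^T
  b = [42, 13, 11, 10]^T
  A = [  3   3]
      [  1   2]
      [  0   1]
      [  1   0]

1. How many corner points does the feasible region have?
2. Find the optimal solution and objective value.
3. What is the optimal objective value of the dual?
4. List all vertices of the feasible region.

1. 4
2. p = 10, q = 1.5, z = 31.5
3. 31.5 (by strong duality, equal to the primal optimum)
4. (0, 0), (10, 0), (10, 1.5), (0, 6.5)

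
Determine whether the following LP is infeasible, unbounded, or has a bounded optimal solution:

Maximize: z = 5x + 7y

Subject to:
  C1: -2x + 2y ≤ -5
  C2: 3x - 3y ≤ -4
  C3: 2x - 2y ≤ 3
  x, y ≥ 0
C3 requires 2x - 2y ≤ 3, while C1 (-2x + 2y ≤ -5) is equivalent to 2x - 2y ≥ 5. Together they would need 5 ≤ 2x - 2y ≤ 3, which is impossible since 5 > 3. No point satisfies all constraints.

Infeasible: no point satisfies all constraints simultaneously.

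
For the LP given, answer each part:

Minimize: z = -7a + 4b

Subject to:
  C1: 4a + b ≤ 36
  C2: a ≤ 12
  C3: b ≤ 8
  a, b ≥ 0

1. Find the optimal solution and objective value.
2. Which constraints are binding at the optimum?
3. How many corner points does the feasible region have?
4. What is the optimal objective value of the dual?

1. a = 9, b = 0, z = -63
2. C1, b ≥ 0
3. 4
4. -63 (by strong duality, equal to the primal optimum)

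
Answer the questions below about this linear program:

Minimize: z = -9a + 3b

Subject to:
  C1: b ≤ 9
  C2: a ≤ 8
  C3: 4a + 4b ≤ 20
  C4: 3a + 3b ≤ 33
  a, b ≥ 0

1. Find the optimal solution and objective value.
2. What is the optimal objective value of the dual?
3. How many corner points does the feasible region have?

1. a = 5, b = 0, z = -45
2. -45 (by strong duality, equal to the primal optimum)
3. 3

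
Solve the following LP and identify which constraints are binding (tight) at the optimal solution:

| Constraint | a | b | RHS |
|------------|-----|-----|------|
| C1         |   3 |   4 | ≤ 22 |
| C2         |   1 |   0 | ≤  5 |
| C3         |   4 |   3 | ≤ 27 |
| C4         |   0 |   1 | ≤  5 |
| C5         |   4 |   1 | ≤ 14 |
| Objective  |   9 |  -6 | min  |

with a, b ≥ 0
Optimal: a = 0, b = 5
Binding: C4, a ≥ 0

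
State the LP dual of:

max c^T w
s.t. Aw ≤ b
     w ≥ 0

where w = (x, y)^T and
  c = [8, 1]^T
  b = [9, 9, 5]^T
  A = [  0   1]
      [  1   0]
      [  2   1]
Minimize: z = 9y1 + 9y2 + 5y3

Subject to:
  C1: -y2 - 2y3 ≤ -8
  C2: -y1 - y3 ≤ -1
  y1, y2, y3 ≥ 0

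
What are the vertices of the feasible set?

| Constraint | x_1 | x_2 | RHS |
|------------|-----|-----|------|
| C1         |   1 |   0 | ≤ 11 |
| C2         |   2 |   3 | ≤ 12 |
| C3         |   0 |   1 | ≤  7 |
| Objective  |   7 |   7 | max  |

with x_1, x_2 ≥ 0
Each vertex is the intersection of two constraint boundaries that also satisfies all remaining constraints:
  x_1 = 0 and x_2 = 0 → (0, 0)
  2x_1 + 3x_2 = 12 and x_2 = 0 → (6, 0)
  2x_1 + 3x_2 = 12 and x_1 = 0 → (0, 4)

Vertices: (0, 0), (6, 0), (0, 4)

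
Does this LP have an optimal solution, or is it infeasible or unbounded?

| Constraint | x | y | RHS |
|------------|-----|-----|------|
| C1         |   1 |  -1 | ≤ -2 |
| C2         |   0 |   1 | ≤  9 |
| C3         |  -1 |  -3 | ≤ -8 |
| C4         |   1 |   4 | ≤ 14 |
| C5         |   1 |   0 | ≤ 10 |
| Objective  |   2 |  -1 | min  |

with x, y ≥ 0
The point (0, 3.5) satisfies every constraint, so the LP is feasible; the constraints give x ≤ 10 and y ≤ 9, which with x, y ≥ 0 keep the feasible region inside a bounded box. A feasible, bounded LP attains a finite optimum at a vertex.

Feasible with finite optimum z* = -3.5 at (0, 3.5).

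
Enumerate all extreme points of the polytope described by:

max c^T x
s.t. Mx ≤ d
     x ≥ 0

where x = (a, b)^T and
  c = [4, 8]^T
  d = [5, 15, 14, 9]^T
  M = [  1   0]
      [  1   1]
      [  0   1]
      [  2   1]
Each vertex is the intersection of two constraint boundaries that also satisfies all remaining constraints:
  a = 0 and b = 0 → (0, 0)
  2a + b = 9 and b = 0 → (4.5, 0)
  2a + b = 9 and a = 0 → (0, 9)

Vertices: (0, 0), (4.5, 0), (0, 9)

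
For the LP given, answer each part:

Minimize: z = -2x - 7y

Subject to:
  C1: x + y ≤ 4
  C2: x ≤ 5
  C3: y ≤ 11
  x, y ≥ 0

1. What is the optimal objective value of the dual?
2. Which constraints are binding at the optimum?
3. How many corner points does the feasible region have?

1. -28 (by strong duality, equal to the primal optimum)
2. C1, x ≥ 0
3. 3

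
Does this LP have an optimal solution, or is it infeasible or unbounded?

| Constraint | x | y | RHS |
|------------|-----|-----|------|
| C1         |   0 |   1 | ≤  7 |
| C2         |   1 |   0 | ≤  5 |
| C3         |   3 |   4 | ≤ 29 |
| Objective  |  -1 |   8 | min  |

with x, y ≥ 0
The point (5, 0) satisfies every constraint, so the LP is feasible; the constraints give x ≤ 5 and y ≤ 7, which with x, y ≥ 0 keep the feasible region inside a bounded box. A feasible, bounded LP attains a finite optimum at a vertex.

Evaluating z = -x + 8y at each vertex:
  (0, 0): z = 0
  (5, 0): z = -5
  (5, 3.5): z = 23
  (0.3333, 7): z = 55.67
  (0, 7): z = 56

Feasible with finite optimum z* = -5 at (5, 0).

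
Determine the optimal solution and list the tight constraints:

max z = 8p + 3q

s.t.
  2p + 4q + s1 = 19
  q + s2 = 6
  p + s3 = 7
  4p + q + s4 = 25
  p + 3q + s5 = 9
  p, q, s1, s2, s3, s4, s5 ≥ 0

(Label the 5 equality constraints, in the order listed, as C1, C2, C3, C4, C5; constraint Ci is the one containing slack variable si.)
Optimal: p = 6, q = 1
Binding: C4, C5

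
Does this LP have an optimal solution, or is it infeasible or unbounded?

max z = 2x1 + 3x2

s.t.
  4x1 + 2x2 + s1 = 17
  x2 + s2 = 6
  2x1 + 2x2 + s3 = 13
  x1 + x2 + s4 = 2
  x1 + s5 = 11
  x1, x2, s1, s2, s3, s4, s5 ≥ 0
The point (0, 2) satisfies every constraint, so the LP is feasible; the constraints give x1 ≤ 11 and x2 ≤ 6, which with x1, x2 ≥ 0 keep the feasible region inside a bounded box. A feasible, bounded LP attains a finite optimum at a vertex.

Evaluating z = 2x1 + 3x2 at each vertex:
  (0, 0): z = 0
  (2, 0): z = 4
  (0, 2): z = 6

The LP has an optimal solution: (0, 2) with z = 6.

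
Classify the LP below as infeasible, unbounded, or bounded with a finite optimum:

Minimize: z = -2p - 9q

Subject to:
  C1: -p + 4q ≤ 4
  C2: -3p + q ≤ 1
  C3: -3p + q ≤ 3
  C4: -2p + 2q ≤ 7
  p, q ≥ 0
Feasible point: (0, 0) satisfies every constraint, so the LP is feasible.
Direction d = (1, 0): for each constraint row a, a·d ≤ 0 —
  (-1)(1) + (4)(0) = -1 ≤ 0
  (-3)(1) + (1)(0) = -3 ≤ 0
  (-3)(1) + (1)(0) = -3 ≤ 0
  (-2)(1) + (2)(0) = -2 ≤ 0
and d ≥ 0, so (0, 0) + t·d stays feasible for every t ≥ 0. Along this ray z = -2p - 9q changes by -2 per unit t, so z → −∞.

Unbounded: there is a feasible ray along which z → −∞.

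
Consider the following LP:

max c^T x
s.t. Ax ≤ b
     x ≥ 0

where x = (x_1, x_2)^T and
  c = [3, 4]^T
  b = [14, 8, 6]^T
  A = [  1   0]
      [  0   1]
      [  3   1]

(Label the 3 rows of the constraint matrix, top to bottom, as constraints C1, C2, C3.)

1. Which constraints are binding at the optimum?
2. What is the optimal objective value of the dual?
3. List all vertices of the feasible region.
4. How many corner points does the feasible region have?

1. C3, x_1 ≥ 0
2. 24 (by strong duality, equal to the primal optimum)
3. (0, 0), (2, 0), (0, 6)
4. 3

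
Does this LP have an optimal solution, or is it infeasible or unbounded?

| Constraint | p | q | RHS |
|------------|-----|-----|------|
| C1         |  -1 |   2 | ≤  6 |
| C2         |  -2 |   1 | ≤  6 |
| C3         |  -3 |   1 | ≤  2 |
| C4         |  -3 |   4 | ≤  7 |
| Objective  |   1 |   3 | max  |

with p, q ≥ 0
Feasible point: (0, 0) satisfies every constraint, so the LP is feasible.
Direction d = (1, 0): for each constraint row a, a·d ≤ 0 —
  (-1)(1) + (2)(0) = -1 ≤ 0
  (-2)(1) + (1)(0) = -2 ≤ 0
  (-3)(1) + (1)(0) = -3 ≤ 0
  (-3)(1) + (4)(0) = -3 ≤ 0
and d ≥ 0, so (0, 0) + t·d stays feasible for every t ≥ 0. Along this ray z = p + 3q changes by 1 per unit t, so z → +∞.

The LP is unbounded; z can be made arbitrarily large.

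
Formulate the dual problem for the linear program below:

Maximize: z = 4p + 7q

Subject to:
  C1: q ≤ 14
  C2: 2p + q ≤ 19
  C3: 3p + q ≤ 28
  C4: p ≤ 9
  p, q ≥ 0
Minimize: z = 14y1 + 19y2 + 28y3 + 9y4

Subject to:
  C1: -2y2 - 3y3 - y4 ≤ -4
  C2: -y1 - y2 - y3 ≤ -7
  y1, y2, y3, y4 ≥ 0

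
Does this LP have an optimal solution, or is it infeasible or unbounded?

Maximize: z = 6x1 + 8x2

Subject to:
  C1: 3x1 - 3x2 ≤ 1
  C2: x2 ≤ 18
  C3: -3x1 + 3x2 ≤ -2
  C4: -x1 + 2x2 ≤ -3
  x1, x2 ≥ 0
C1 requires 3x1 - 3x2 ≤ 1, while C3 (-3x1 + 3x2 ≤ -2) is equivalent to 3x1 - 3x2 ≥ 2. Together they would need 2 ≤ 3x1 - 3x2 ≤ 1, which is impossible since 2 > 1. No point satisfies all constraints.

Infeasible — the constraint set is empty.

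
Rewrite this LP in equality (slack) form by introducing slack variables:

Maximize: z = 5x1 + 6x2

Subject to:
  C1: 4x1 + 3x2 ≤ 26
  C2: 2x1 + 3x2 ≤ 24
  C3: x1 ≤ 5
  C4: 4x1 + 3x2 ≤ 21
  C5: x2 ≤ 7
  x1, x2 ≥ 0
max z = 5x1 + 6x2

s.t.
  4x1 + 3x2 + s1 = 26
  2x1 + 3x2 + s2 = 24
  x1 + s3 = 5
  4x1 + 3x2 + s4 = 21
  x2 + s5 = 7
  x1, x2, s1, s2, s3, s4, s5 ≥ 0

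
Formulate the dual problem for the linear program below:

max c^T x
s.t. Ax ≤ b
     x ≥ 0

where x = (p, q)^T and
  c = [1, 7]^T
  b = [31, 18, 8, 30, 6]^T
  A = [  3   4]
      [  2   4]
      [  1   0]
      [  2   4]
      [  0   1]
Minimize: z = 31y1 + 18y2 + 8y3 + 30y4 + 6y5

Subject to:
  C1: -3y1 - 2y2 - y3 - 2y4 ≤ -1
  C2: -4y1 - 4y2 - 4y4 - y5 ≤ -7
  y1, y2, y3, y4, y5 ≥ 0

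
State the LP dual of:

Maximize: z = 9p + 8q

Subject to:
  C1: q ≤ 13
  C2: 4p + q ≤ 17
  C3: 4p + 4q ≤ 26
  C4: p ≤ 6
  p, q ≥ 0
Minimize: z = 13y1 + 17y2 + 26y3 + 6y4

Subject to:
  C1: -4y2 - 4y3 - y4 ≤ -9
  C2: -y1 - y2 - 4y3 ≤ -8
  y1, y2, y3, y4 ≥ 0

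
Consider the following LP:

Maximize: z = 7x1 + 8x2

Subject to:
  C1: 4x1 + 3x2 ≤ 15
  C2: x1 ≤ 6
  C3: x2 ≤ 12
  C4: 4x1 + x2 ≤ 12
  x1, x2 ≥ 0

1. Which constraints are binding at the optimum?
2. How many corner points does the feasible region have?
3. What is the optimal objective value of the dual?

1. C1, x1 ≥ 0
2. 4
3. 40 (by strong duality, equal to the primal optimum)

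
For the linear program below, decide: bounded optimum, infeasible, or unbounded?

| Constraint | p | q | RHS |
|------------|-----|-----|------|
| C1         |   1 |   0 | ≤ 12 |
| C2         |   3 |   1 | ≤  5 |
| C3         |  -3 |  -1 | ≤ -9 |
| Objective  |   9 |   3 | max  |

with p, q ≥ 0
C2 requires 3p + q ≤ 5, while C3 (-3p - q ≤ -9) is equivalent to 3p + q ≥ 9. Together they would need 9 ≤ 3p + q ≤ 5, which is impossible since 9 > 5. No point satisfies all constraints.

The feasible region is empty; the LP is infeasible.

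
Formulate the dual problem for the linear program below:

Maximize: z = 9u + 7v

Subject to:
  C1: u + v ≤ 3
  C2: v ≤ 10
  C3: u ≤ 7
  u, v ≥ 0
Minimize: z = 3y1 + 10y2 + 7y3

Subject to:
  C1: -y1 - y3 ≤ -9
  C2: -y1 - y2 ≤ -7
  y1, y2, y3 ≥ 0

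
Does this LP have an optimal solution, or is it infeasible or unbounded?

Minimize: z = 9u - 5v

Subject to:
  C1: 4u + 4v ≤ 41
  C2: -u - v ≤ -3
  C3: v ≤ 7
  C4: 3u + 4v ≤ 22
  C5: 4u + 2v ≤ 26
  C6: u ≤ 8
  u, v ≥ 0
The point (0, 5.5) satisfies every constraint, so the LP is feasible; the constraints give u ≤ 8 and v ≤ 7, which with u, v ≥ 0 keep the feasible region inside a bounded box. A feasible, bounded LP attains a finite optimum at a vertex.

Evaluating z = 9u - 5v at each vertex:
  (3, 0): z = 27
  (6.5, 0): z = 58.5
  (6, 1): z = 49
  (0, 5.5): z = -27.5
  (0, 3): z = -15

Feasible with finite optimum z* = -27.5 at (0, 5.5).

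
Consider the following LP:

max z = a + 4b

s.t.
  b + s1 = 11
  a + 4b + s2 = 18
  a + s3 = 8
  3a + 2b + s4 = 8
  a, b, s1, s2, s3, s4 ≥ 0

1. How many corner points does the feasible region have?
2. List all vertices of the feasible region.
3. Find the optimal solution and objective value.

1. 3
2. (0, 0), (2.667, 0), (0, 4)
3. a = 0, b = 4, z = 16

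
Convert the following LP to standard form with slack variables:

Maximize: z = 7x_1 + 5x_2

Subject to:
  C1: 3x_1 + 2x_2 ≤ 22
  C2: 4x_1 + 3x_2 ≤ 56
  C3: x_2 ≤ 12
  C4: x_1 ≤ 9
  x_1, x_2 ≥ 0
max z = 7x_1 + 5x_2

s.t.
  3x_1 + 2x_2 + s1 = 22
  4x_1 + 3x_2 + s2 = 56
  x_2 + s3 = 12
  x_1 + s4 = 9
  x_1, x_2, s1, s2, s3, s4 ≥ 0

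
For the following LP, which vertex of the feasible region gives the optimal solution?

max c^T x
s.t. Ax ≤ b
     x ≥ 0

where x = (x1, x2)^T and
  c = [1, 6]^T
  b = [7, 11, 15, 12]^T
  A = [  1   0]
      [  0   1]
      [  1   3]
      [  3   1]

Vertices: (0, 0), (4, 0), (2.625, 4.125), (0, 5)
Evaluating z = x1 + 6x2 at each vertex:
  (0, 0): z = 0
  (4, 0): z = 4
  (2.625, 4.125): z = 27.38
  (0, 5): z = 30

The largest value is z = 30, attained at (0, 5).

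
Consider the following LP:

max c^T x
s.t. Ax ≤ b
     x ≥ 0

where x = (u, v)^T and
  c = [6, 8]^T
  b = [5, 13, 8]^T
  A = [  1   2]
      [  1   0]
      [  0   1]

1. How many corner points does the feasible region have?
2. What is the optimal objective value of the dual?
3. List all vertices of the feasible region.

1. 3
2. 30 (by strong duality, equal to the primal optimum)
3. (0, 0), (5, 0), (0, 2.5)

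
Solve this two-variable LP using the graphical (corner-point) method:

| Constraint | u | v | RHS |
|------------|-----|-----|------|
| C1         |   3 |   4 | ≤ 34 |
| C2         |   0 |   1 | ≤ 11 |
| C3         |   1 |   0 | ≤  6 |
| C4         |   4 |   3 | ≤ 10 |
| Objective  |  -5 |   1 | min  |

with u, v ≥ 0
Each vertex is the intersection of two constraint boundaries that also satisfies all remaining constraints:
  u = 0 and v = 0 → (0, 0)
  4u + 3v = 10 and v = 0 → (2.5, 0)
  4u + 3v = 10 and u = 0 → (0, 3.333)

Evaluating z = -5u + v at each vertex:
  (0, 0): z = 0
  (2.5, 0): z = -12.5
  (0, 3.333): z = 3.333

The minimum is at (2.5, 0) with z = -12.5.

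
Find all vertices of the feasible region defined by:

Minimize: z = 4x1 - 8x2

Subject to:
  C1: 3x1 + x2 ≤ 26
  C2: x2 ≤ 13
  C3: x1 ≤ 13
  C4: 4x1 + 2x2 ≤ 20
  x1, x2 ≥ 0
Each vertex is the intersection of two constraint boundaries that also satisfies all remaining constraints:
  x1 = 0 and x2 = 0 → (0, 0)
  4x1 + 2x2 = 20 and x2 = 0 → (5, 0)
  4x1 + 2x2 = 20 and x1 = 0 → (0, 10)

Vertices: (0, 0), (5, 0), (0, 10)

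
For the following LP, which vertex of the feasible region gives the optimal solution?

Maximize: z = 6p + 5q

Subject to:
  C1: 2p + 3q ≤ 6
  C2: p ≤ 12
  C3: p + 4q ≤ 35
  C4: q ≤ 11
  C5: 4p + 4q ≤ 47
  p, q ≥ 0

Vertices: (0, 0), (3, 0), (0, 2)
(3, 0) with z = 18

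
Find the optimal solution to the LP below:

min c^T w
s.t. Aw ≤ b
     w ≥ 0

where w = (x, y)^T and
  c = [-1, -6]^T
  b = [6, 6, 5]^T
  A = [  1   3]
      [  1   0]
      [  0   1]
Each vertex is the intersection of two constraint boundaries that also satisfies all remaining constraints:
  x = 0 and y = 0 → (0, 0)
  x + 3y = 6 and x = 6 → (6, 0)
  x + 3y = 6 and x = 0 → (0, 2)

Evaluating z = -x - 6y at each vertex:
  (0, 0): z = 0
  (6, 0): z = -6
  (0, 2): z = -12

The minimum is at (0, 2) with z = -12.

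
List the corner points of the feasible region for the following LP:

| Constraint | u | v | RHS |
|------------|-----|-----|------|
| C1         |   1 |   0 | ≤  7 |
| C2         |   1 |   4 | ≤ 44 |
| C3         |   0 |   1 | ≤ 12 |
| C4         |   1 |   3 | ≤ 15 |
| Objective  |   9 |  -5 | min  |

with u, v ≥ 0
Each vertex is the intersection of two constraint boundaries that also satisfies all remaining constraints:
  u = 0 and v = 0 → (0, 0)
  u = 7 and v = 0 → (7, 0)
  u = 7 and u + 3v = 15 → (7, 2.667)
  u + 3v = 15 and u = 0 → (0, 5)

Vertices: (0, 0), (7, 0), (7, 2.667), (0, 5)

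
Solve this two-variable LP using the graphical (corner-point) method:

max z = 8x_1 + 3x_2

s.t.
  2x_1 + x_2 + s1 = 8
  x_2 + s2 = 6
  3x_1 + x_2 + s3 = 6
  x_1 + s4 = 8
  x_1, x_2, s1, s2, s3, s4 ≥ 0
x_1 = 0, x_2 = 6, z = 18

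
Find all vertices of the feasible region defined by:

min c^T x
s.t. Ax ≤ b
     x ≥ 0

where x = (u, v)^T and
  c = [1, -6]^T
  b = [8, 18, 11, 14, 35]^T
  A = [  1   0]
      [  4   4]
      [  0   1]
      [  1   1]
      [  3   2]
Each vertex is the intersection of two constraint boundaries that also satisfies all remaining constraints:
  u = 0 and v = 0 → (0, 0)
  4u + 4v = 18 and v = 0 → (4.5, 0)
  4u + 4v = 18 and u = 0 → (0, 4.5)

Vertices: (0, 0), (4.5, 0), (0, 4.5)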